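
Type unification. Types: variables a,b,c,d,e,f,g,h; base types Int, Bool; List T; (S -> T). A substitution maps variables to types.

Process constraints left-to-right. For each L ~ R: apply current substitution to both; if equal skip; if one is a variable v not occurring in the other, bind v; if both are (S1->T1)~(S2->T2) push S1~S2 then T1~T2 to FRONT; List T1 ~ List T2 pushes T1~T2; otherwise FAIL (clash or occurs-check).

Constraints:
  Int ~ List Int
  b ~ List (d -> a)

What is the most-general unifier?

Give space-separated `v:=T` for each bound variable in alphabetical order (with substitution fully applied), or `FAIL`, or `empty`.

step 1: unify Int ~ List Int  [subst: {-} | 1 pending]
  clash: Int vs List Int

Answer: FAIL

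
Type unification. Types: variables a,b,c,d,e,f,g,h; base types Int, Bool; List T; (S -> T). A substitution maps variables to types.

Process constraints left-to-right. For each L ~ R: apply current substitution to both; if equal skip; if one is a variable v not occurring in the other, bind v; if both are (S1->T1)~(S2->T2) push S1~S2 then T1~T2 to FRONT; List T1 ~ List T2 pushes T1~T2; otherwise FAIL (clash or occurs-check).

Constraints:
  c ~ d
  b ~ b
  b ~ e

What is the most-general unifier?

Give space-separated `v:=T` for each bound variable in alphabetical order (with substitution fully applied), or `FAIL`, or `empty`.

Answer: b:=e c:=d

Derivation:
step 1: unify c ~ d  [subst: {-} | 2 pending]
  bind c := d
step 2: unify b ~ b  [subst: {c:=d} | 1 pending]
  -> identical, skip
step 3: unify b ~ e  [subst: {c:=d} | 0 pending]
  bind b := e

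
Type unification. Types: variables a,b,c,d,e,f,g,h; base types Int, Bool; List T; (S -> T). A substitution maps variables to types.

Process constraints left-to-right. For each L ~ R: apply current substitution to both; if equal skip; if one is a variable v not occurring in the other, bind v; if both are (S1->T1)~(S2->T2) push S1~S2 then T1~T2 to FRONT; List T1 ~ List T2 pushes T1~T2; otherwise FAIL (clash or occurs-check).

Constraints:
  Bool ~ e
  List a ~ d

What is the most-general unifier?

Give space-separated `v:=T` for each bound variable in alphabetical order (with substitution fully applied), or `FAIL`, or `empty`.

step 1: unify Bool ~ e  [subst: {-} | 1 pending]
  bind e := Bool
step 2: unify List a ~ d  [subst: {e:=Bool} | 0 pending]
  bind d := List a

Answer: d:=List a e:=Bool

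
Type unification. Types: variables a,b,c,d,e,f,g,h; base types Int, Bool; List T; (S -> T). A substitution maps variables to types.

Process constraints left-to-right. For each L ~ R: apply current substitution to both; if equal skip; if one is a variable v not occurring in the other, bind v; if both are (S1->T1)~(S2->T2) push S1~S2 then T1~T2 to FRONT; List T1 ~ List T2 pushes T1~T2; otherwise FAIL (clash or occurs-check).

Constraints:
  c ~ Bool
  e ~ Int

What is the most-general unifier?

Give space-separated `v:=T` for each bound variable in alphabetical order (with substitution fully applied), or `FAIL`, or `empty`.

step 1: unify c ~ Bool  [subst: {-} | 1 pending]
  bind c := Bool
step 2: unify e ~ Int  [subst: {c:=Bool} | 0 pending]
  bind e := Int

Answer: c:=Bool e:=Int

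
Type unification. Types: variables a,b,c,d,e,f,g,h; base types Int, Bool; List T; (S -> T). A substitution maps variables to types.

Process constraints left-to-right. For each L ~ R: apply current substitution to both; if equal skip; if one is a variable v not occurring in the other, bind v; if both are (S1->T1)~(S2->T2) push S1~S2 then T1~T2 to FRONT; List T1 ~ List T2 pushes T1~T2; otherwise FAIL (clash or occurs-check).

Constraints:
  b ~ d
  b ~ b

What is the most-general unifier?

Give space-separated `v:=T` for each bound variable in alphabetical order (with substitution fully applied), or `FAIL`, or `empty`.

Answer: b:=d

Derivation:
step 1: unify b ~ d  [subst: {-} | 1 pending]
  bind b := d
step 2: unify d ~ d  [subst: {b:=d} | 0 pending]
  -> identical, skip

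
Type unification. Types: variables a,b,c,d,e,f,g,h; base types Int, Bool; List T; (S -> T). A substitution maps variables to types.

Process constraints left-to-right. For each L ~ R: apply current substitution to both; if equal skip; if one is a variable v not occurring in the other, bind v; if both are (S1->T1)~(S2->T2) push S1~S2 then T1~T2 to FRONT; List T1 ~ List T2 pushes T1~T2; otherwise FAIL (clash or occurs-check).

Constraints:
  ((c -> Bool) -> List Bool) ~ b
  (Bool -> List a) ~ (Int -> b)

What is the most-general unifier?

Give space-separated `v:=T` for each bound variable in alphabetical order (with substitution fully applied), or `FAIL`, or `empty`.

Answer: FAIL

Derivation:
step 1: unify ((c -> Bool) -> List Bool) ~ b  [subst: {-} | 1 pending]
  bind b := ((c -> Bool) -> List Bool)
step 2: unify (Bool -> List a) ~ (Int -> ((c -> Bool) -> List Bool))  [subst: {b:=((c -> Bool) -> List Bool)} | 0 pending]
  -> decompose arrow: push Bool~Int, List a~((c -> Bool) -> List Bool)
step 3: unify Bool ~ Int  [subst: {b:=((c -> Bool) -> List Bool)} | 1 pending]
  clash: Bool vs Int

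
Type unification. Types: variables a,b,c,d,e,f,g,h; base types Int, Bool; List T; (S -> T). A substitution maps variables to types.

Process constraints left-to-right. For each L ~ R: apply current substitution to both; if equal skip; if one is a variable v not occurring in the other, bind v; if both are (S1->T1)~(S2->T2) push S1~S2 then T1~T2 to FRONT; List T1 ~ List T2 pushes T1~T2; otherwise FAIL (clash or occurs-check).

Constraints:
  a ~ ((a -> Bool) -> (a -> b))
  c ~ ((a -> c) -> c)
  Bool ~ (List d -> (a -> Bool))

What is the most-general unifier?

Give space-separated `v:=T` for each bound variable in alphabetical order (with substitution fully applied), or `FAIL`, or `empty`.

Answer: FAIL

Derivation:
step 1: unify a ~ ((a -> Bool) -> (a -> b))  [subst: {-} | 2 pending]
  occurs-check fail: a in ((a -> Bool) -> (a -> b))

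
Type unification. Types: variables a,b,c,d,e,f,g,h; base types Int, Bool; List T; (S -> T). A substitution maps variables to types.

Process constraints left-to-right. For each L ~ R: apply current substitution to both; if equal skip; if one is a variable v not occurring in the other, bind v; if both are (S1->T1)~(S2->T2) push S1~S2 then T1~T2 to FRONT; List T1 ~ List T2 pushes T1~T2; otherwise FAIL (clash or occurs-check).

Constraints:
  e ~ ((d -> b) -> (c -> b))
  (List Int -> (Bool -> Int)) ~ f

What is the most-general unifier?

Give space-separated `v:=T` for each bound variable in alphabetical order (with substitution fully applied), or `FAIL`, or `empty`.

step 1: unify e ~ ((d -> b) -> (c -> b))  [subst: {-} | 1 pending]
  bind e := ((d -> b) -> (c -> b))
step 2: unify (List Int -> (Bool -> Int)) ~ f  [subst: {e:=((d -> b) -> (c -> b))} | 0 pending]
  bind f := (List Int -> (Bool -> Int))

Answer: e:=((d -> b) -> (c -> b)) f:=(List Int -> (Bool -> Int))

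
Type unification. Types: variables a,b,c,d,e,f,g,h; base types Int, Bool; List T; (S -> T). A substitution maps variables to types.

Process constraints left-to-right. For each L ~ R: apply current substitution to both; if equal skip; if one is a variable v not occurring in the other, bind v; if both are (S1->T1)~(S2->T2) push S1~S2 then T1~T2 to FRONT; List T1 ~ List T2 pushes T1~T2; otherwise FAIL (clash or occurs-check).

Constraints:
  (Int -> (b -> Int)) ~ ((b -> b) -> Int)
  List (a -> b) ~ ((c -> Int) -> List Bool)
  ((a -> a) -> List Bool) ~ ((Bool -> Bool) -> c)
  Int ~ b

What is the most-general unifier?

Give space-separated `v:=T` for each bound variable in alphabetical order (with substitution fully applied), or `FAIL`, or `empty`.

Answer: FAIL

Derivation:
step 1: unify (Int -> (b -> Int)) ~ ((b -> b) -> Int)  [subst: {-} | 3 pending]
  -> decompose arrow: push Int~(b -> b), (b -> Int)~Int
step 2: unify Int ~ (b -> b)  [subst: {-} | 4 pending]
  clash: Int vs (b -> b)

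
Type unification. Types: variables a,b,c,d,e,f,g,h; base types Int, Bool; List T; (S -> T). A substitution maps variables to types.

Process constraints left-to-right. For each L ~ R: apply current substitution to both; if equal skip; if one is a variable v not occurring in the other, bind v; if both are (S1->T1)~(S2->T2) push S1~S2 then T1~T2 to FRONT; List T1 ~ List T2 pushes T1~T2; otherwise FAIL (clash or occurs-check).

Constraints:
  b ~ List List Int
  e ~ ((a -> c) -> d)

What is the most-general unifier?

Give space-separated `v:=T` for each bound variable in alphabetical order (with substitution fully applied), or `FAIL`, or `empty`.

step 1: unify b ~ List List Int  [subst: {-} | 1 pending]
  bind b := List List Int
step 2: unify e ~ ((a -> c) -> d)  [subst: {b:=List List Int} | 0 pending]
  bind e := ((a -> c) -> d)

Answer: b:=List List Int e:=((a -> c) -> d)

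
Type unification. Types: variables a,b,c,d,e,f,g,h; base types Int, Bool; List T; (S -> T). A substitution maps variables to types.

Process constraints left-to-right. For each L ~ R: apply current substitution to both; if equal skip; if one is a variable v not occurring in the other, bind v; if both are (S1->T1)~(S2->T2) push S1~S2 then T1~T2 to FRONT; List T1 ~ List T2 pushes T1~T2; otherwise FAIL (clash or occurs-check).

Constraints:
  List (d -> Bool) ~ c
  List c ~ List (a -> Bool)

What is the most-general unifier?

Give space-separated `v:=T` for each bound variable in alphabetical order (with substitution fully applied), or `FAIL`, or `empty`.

Answer: FAIL

Derivation:
step 1: unify List (d -> Bool) ~ c  [subst: {-} | 1 pending]
  bind c := List (d -> Bool)
step 2: unify List List (d -> Bool) ~ List (a -> Bool)  [subst: {c:=List (d -> Bool)} | 0 pending]
  -> decompose List: push List (d -> Bool)~(a -> Bool)
step 3: unify List (d -> Bool) ~ (a -> Bool)  [subst: {c:=List (d -> Bool)} | 0 pending]
  clash: List (d -> Bool) vs (a -> Bool)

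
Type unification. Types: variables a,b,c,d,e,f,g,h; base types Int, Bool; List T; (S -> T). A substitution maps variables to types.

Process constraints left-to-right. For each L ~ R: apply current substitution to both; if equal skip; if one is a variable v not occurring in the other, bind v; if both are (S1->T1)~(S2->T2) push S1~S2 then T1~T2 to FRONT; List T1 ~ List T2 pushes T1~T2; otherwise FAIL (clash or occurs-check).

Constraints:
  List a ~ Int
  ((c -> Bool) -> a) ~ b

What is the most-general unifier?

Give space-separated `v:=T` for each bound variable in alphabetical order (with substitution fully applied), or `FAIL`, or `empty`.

step 1: unify List a ~ Int  [subst: {-} | 1 pending]
  clash: List a vs Int

Answer: FAIL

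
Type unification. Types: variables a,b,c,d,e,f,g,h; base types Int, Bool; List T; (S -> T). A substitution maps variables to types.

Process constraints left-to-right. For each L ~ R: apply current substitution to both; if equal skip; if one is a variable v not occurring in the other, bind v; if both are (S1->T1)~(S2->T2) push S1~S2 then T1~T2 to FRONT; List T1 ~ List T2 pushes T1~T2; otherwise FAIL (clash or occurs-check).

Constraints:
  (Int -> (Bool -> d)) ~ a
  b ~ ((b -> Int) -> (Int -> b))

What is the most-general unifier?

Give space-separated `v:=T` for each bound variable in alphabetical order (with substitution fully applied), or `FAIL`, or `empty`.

step 1: unify (Int -> (Bool -> d)) ~ a  [subst: {-} | 1 pending]
  bind a := (Int -> (Bool -> d))
step 2: unify b ~ ((b -> Int) -> (Int -> b))  [subst: {a:=(Int -> (Bool -> d))} | 0 pending]
  occurs-check fail: b in ((b -> Int) -> (Int -> b))

Answer: FAIL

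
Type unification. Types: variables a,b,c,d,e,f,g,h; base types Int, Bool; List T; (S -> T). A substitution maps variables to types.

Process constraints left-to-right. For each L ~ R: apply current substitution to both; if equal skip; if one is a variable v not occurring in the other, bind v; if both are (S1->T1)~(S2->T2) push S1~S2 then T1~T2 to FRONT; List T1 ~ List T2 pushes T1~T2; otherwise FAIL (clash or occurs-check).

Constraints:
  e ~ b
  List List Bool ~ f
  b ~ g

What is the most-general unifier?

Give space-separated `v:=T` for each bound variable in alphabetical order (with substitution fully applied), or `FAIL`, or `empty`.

step 1: unify e ~ b  [subst: {-} | 2 pending]
  bind e := b
step 2: unify List List Bool ~ f  [subst: {e:=b} | 1 pending]
  bind f := List List Bool
step 3: unify b ~ g  [subst: {e:=b, f:=List List Bool} | 0 pending]
  bind b := g

Answer: b:=g e:=g f:=List List Bool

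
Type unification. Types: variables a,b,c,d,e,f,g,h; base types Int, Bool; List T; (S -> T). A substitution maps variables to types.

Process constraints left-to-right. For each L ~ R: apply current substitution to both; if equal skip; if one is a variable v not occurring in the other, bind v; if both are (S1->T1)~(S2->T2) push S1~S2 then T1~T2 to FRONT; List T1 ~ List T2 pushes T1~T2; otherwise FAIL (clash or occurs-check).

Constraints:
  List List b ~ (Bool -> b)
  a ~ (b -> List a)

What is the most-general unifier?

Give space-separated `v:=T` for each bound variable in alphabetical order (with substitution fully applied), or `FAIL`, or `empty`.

Answer: FAIL

Derivation:
step 1: unify List List b ~ (Bool -> b)  [subst: {-} | 1 pending]
  clash: List List b vs (Bool -> b)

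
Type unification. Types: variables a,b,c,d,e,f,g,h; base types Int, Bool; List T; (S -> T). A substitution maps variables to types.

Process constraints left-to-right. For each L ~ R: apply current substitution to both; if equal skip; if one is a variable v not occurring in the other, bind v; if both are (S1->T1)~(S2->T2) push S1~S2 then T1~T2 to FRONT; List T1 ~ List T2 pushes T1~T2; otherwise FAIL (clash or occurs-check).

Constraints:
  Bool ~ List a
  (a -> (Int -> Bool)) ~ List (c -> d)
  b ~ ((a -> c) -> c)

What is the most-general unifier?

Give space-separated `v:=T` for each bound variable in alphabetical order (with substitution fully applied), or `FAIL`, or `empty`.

Answer: FAIL

Derivation:
step 1: unify Bool ~ List a  [subst: {-} | 2 pending]
  clash: Bool vs List a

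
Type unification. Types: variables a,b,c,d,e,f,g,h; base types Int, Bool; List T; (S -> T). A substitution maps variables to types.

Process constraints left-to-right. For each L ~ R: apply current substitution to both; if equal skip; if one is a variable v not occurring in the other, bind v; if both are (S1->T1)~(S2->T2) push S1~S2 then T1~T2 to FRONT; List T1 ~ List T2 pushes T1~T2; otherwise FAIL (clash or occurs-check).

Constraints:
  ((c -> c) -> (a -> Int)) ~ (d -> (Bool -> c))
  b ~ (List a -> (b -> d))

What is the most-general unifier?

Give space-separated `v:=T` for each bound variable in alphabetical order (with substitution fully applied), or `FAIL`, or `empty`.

step 1: unify ((c -> c) -> (a -> Int)) ~ (d -> (Bool -> c))  [subst: {-} | 1 pending]
  -> decompose arrow: push (c -> c)~d, (a -> Int)~(Bool -> c)
step 2: unify (c -> c) ~ d  [subst: {-} | 2 pending]
  bind d := (c -> c)
step 3: unify (a -> Int) ~ (Bool -> c)  [subst: {d:=(c -> c)} | 1 pending]
  -> decompose arrow: push a~Bool, Int~c
step 4: unify a ~ Bool  [subst: {d:=(c -> c)} | 2 pending]
  bind a := Bool
step 5: unify Int ~ c  [subst: {d:=(c -> c), a:=Bool} | 1 pending]
  bind c := Int
step 6: unify b ~ (List Bool -> (b -> (Int -> Int)))  [subst: {d:=(c -> c), a:=Bool, c:=Int} | 0 pending]
  occurs-check fail: b in (List Bool -> (b -> (Int -> Int)))

Answer: FAIL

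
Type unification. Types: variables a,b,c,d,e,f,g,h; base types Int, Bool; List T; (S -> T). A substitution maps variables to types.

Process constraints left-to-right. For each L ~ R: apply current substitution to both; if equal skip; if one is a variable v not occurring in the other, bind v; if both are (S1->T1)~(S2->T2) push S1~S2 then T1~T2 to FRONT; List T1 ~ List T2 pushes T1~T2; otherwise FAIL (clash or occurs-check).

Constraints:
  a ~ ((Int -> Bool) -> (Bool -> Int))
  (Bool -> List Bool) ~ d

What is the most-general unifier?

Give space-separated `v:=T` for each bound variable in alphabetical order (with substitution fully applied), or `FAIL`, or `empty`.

Answer: a:=((Int -> Bool) -> (Bool -> Int)) d:=(Bool -> List Bool)

Derivation:
step 1: unify a ~ ((Int -> Bool) -> (Bool -> Int))  [subst: {-} | 1 pending]
  bind a := ((Int -> Bool) -> (Bool -> Int))
step 2: unify (Bool -> List Bool) ~ d  [subst: {a:=((Int -> Bool) -> (Bool -> Int))} | 0 pending]
  bind d := (Bool -> List Bool)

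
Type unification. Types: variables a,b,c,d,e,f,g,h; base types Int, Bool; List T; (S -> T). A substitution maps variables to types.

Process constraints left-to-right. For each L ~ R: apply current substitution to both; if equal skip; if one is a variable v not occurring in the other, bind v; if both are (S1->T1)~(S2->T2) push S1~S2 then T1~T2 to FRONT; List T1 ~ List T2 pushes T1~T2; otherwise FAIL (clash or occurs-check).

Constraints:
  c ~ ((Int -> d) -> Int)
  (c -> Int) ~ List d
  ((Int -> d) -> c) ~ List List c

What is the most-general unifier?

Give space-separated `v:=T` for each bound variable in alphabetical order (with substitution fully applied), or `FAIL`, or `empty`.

Answer: FAIL

Derivation:
step 1: unify c ~ ((Int -> d) -> Int)  [subst: {-} | 2 pending]
  bind c := ((Int -> d) -> Int)
step 2: unify (((Int -> d) -> Int) -> Int) ~ List d  [subst: {c:=((Int -> d) -> Int)} | 1 pending]
  clash: (((Int -> d) -> Int) -> Int) vs List d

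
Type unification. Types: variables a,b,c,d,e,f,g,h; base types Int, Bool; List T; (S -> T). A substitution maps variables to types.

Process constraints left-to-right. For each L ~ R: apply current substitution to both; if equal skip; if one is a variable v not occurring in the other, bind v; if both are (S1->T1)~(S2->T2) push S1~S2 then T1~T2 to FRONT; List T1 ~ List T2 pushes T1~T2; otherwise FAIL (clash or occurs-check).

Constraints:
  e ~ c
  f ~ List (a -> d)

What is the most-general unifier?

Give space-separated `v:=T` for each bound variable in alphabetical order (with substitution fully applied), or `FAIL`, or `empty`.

Answer: e:=c f:=List (a -> d)

Derivation:
step 1: unify e ~ c  [subst: {-} | 1 pending]
  bind e := c
step 2: unify f ~ List (a -> d)  [subst: {e:=c} | 0 pending]
  bind f := List (a -> d)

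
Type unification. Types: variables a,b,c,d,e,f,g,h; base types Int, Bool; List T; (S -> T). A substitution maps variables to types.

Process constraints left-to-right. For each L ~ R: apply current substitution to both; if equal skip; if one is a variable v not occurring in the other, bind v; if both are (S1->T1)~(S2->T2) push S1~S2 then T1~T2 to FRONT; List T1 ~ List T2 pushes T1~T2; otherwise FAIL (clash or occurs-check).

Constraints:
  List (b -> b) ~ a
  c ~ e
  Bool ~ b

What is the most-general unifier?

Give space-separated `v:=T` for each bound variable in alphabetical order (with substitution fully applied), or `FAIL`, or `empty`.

Answer: a:=List (Bool -> Bool) b:=Bool c:=e

Derivation:
step 1: unify List (b -> b) ~ a  [subst: {-} | 2 pending]
  bind a := List (b -> b)
step 2: unify c ~ e  [subst: {a:=List (b -> b)} | 1 pending]
  bind c := e
step 3: unify Bool ~ b  [subst: {a:=List (b -> b), c:=e} | 0 pending]
  bind b := Bool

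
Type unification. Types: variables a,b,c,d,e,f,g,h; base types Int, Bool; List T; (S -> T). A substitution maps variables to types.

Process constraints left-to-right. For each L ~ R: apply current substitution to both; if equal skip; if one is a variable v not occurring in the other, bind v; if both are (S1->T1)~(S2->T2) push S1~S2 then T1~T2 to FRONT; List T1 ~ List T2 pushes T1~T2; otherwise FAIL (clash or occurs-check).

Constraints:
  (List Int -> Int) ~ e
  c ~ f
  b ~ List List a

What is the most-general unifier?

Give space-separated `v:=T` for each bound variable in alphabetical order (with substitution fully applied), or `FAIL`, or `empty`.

step 1: unify (List Int -> Int) ~ e  [subst: {-} | 2 pending]
  bind e := (List Int -> Int)
step 2: unify c ~ f  [subst: {e:=(List Int -> Int)} | 1 pending]
  bind c := f
step 3: unify b ~ List List a  [subst: {e:=(List Int -> Int), c:=f} | 0 pending]
  bind b := List List a

Answer: b:=List List a c:=f e:=(List Int -> Int)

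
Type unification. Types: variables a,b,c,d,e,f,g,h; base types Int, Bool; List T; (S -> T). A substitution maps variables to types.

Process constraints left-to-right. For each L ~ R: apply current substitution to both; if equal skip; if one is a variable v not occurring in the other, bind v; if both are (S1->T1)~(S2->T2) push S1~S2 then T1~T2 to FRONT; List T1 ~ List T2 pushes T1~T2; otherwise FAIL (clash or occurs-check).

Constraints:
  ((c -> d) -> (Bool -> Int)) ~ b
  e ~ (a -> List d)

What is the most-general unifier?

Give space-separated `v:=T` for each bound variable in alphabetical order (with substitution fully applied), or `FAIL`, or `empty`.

step 1: unify ((c -> d) -> (Bool -> Int)) ~ b  [subst: {-} | 1 pending]
  bind b := ((c -> d) -> (Bool -> Int))
step 2: unify e ~ (a -> List d)  [subst: {b:=((c -> d) -> (Bool -> Int))} | 0 pending]
  bind e := (a -> List d)

Answer: b:=((c -> d) -> (Bool -> Int)) e:=(a -> List d)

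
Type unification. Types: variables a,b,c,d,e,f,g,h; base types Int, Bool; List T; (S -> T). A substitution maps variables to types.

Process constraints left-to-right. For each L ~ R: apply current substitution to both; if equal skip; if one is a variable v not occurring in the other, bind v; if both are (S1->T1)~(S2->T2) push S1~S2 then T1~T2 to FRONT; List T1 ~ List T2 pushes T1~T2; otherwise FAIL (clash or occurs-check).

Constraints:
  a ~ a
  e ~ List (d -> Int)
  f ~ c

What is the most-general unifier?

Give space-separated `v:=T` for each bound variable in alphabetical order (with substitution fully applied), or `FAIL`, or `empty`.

step 1: unify a ~ a  [subst: {-} | 2 pending]
  -> identical, skip
step 2: unify e ~ List (d -> Int)  [subst: {-} | 1 pending]
  bind e := List (d -> Int)
step 3: unify f ~ c  [subst: {e:=List (d -> Int)} | 0 pending]
  bind f := c

Answer: e:=List (d -> Int) f:=c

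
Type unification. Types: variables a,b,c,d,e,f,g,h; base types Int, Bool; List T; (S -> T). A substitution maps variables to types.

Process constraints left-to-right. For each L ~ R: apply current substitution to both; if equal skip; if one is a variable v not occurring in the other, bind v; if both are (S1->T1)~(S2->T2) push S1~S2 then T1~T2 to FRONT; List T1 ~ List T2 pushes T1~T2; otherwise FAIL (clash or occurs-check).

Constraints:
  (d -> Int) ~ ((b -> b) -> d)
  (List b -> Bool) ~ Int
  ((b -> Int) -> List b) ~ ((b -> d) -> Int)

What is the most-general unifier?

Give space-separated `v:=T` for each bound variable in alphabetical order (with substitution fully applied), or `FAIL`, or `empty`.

Answer: FAIL

Derivation:
step 1: unify (d -> Int) ~ ((b -> b) -> d)  [subst: {-} | 2 pending]
  -> decompose arrow: push d~(b -> b), Int~d
step 2: unify d ~ (b -> b)  [subst: {-} | 3 pending]
  bind d := (b -> b)
step 3: unify Int ~ (b -> b)  [subst: {d:=(b -> b)} | 2 pending]
  clash: Int vs (b -> b)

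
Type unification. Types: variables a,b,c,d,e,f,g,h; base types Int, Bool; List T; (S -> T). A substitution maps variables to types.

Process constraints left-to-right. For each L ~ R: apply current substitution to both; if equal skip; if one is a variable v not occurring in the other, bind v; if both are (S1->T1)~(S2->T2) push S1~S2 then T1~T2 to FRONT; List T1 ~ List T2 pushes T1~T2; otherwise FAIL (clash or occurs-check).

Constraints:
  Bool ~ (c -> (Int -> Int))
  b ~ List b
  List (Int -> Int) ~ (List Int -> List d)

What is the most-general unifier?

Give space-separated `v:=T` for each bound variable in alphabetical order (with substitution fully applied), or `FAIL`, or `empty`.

step 1: unify Bool ~ (c -> (Int -> Int))  [subst: {-} | 2 pending]
  clash: Bool vs (c -> (Int -> Int))

Answer: FAIL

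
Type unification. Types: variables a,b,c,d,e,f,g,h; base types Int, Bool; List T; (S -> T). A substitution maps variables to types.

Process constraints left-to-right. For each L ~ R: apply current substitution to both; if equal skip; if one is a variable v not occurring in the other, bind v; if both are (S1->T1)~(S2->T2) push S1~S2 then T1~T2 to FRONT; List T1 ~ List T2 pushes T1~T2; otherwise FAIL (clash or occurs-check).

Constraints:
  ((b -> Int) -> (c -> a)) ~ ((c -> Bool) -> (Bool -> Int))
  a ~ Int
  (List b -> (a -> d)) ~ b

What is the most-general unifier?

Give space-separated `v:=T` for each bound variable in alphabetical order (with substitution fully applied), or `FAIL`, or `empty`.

step 1: unify ((b -> Int) -> (c -> a)) ~ ((c -> Bool) -> (Bool -> Int))  [subst: {-} | 2 pending]
  -> decompose arrow: push (b -> Int)~(c -> Bool), (c -> a)~(Bool -> Int)
step 2: unify (b -> Int) ~ (c -> Bool)  [subst: {-} | 3 pending]
  -> decompose arrow: push b~c, Int~Bool
step 3: unify b ~ c  [subst: {-} | 4 pending]
  bind b := c
step 4: unify Int ~ Bool  [subst: {b:=c} | 3 pending]
  clash: Int vs Bool

Answer: FAIL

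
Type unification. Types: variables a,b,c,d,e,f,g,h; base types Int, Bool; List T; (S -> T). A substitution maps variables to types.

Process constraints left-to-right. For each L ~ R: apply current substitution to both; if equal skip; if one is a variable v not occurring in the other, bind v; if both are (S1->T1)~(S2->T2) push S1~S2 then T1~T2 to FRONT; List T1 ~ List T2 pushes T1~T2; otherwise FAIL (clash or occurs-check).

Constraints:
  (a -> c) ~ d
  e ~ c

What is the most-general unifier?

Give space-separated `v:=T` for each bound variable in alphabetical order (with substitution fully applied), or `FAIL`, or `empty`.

step 1: unify (a -> c) ~ d  [subst: {-} | 1 pending]
  bind d := (a -> c)
step 2: unify e ~ c  [subst: {d:=(a -> c)} | 0 pending]
  bind e := c

Answer: d:=(a -> c) e:=c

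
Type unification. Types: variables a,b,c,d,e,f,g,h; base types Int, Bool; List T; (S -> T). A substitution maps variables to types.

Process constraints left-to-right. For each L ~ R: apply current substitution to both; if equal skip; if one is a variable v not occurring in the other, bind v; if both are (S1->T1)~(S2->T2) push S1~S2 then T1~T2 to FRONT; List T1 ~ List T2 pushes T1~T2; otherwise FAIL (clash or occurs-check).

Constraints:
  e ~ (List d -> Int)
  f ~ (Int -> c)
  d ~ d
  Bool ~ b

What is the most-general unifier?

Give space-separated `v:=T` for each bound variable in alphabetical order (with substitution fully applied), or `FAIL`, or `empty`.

Answer: b:=Bool e:=(List d -> Int) f:=(Int -> c)

Derivation:
step 1: unify e ~ (List d -> Int)  [subst: {-} | 3 pending]
  bind e := (List d -> Int)
step 2: unify f ~ (Int -> c)  [subst: {e:=(List d -> Int)} | 2 pending]
  bind f := (Int -> c)
step 3: unify d ~ d  [subst: {e:=(List d -> Int), f:=(Int -> c)} | 1 pending]
  -> identical, skip
step 4: unify Bool ~ b  [subst: {e:=(List d -> Int), f:=(Int -> c)} | 0 pending]
  bind b := Bool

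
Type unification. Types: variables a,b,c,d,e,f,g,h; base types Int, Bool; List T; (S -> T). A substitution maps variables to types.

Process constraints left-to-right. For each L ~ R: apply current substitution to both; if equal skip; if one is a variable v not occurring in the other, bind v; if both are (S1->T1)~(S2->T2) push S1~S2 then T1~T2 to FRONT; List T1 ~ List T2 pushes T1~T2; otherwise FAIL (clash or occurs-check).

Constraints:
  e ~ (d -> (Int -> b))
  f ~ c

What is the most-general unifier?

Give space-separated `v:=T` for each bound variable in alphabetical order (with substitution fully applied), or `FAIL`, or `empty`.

step 1: unify e ~ (d -> (Int -> b))  [subst: {-} | 1 pending]
  bind e := (d -> (Int -> b))
step 2: unify f ~ c  [subst: {e:=(d -> (Int -> b))} | 0 pending]
  bind f := c

Answer: e:=(d -> (Int -> b)) f:=c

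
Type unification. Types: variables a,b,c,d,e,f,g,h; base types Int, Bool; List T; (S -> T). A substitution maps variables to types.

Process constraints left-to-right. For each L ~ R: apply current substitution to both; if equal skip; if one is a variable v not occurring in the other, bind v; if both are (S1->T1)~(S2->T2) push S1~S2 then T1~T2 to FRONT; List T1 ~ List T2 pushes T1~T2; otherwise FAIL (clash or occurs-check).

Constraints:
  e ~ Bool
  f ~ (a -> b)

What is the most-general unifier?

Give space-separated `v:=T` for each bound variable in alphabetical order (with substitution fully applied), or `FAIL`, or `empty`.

step 1: unify e ~ Bool  [subst: {-} | 1 pending]
  bind e := Bool
step 2: unify f ~ (a -> b)  [subst: {e:=Bool} | 0 pending]
  bind f := (a -> b)

Answer: e:=Bool f:=(a -> b)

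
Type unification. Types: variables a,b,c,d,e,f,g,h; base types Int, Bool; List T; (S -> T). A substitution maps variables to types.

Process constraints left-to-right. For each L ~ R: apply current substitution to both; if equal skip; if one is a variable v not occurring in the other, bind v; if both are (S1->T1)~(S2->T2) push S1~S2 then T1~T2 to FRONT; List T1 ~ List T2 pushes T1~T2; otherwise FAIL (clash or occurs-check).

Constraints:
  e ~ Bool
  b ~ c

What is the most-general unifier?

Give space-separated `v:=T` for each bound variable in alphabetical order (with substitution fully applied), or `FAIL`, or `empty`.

step 1: unify e ~ Bool  [subst: {-} | 1 pending]
  bind e := Bool
step 2: unify b ~ c  [subst: {e:=Bool} | 0 pending]
  bind b := c

Answer: b:=c e:=Bool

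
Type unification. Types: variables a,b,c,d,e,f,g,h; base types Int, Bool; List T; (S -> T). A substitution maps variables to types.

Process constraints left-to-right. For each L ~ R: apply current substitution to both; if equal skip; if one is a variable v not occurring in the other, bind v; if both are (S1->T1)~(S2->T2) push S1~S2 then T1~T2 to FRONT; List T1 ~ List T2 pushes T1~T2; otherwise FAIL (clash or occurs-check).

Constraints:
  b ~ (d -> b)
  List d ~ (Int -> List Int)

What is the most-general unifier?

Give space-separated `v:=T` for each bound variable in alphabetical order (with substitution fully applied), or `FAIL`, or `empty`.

Answer: FAIL

Derivation:
step 1: unify b ~ (d -> b)  [subst: {-} | 1 pending]
  occurs-check fail: b in (d -> b)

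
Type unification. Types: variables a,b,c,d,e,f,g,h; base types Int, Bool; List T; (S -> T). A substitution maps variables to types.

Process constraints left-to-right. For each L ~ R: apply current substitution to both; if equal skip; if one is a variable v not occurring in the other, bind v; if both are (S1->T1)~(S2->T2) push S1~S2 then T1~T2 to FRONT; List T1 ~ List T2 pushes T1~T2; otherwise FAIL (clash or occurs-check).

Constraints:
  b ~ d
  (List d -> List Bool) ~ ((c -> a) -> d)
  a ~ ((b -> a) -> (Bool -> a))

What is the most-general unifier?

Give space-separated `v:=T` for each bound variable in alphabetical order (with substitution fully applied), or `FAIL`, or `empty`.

Answer: FAIL

Derivation:
step 1: unify b ~ d  [subst: {-} | 2 pending]
  bind b := d
step 2: unify (List d -> List Bool) ~ ((c -> a) -> d)  [subst: {b:=d} | 1 pending]
  -> decompose arrow: push List d~(c -> a), List Bool~d
step 3: unify List d ~ (c -> a)  [subst: {b:=d} | 2 pending]
  clash: List d vs (c -> a)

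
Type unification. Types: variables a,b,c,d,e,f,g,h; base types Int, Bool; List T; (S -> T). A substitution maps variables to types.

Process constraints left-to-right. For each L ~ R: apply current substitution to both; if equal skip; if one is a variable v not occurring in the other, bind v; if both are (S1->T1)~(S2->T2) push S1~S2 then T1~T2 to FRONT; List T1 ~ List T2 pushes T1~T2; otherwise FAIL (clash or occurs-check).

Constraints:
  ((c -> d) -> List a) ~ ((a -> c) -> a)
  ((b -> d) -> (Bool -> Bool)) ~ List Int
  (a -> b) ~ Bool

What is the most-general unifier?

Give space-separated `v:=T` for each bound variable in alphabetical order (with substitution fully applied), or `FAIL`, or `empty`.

step 1: unify ((c -> d) -> List a) ~ ((a -> c) -> a)  [subst: {-} | 2 pending]
  -> decompose arrow: push (c -> d)~(a -> c), List a~a
step 2: unify (c -> d) ~ (a -> c)  [subst: {-} | 3 pending]
  -> decompose arrow: push c~a, d~c
step 3: unify c ~ a  [subst: {-} | 4 pending]
  bind c := a
step 4: unify d ~ a  [subst: {c:=a} | 3 pending]
  bind d := a
step 5: unify List a ~ a  [subst: {c:=a, d:=a} | 2 pending]
  occurs-check fail

Answer: FAIL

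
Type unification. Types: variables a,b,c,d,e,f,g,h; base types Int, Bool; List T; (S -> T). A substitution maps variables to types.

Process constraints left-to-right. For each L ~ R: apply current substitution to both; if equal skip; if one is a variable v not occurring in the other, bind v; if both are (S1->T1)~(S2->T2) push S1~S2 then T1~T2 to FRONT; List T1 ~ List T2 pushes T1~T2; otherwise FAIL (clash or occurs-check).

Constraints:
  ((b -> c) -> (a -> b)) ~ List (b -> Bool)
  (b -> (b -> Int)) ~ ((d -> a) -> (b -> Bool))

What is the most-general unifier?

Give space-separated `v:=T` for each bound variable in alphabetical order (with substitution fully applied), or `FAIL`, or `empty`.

Answer: FAIL

Derivation:
step 1: unify ((b -> c) -> (a -> b)) ~ List (b -> Bool)  [subst: {-} | 1 pending]
  clash: ((b -> c) -> (a -> b)) vs List (b -> Bool)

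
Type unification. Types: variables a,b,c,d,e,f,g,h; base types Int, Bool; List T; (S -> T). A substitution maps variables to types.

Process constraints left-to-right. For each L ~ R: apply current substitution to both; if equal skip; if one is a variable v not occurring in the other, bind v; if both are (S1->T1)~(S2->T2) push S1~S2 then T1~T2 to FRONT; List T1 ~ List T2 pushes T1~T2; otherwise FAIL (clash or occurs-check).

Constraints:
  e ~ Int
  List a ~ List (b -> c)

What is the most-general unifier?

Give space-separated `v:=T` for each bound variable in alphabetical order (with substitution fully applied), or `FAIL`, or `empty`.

step 1: unify e ~ Int  [subst: {-} | 1 pending]
  bind e := Int
step 2: unify List a ~ List (b -> c)  [subst: {e:=Int} | 0 pending]
  -> decompose List: push a~(b -> c)
step 3: unify a ~ (b -> c)  [subst: {e:=Int} | 0 pending]
  bind a := (b -> c)

Answer: a:=(b -> c) e:=Int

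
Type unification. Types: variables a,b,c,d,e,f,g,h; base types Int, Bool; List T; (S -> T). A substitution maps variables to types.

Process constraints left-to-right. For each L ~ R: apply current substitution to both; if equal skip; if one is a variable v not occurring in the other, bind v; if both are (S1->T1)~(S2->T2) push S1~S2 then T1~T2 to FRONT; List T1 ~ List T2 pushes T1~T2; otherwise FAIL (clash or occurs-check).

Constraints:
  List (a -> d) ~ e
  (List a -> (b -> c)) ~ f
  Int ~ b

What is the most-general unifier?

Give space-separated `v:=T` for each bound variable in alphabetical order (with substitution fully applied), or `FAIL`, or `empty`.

step 1: unify List (a -> d) ~ e  [subst: {-} | 2 pending]
  bind e := List (a -> d)
step 2: unify (List a -> (b -> c)) ~ f  [subst: {e:=List (a -> d)} | 1 pending]
  bind f := (List a -> (b -> c))
step 3: unify Int ~ b  [subst: {e:=List (a -> d), f:=(List a -> (b -> c))} | 0 pending]
  bind b := Int

Answer: b:=Int e:=List (a -> d) f:=(List a -> (Int -> c))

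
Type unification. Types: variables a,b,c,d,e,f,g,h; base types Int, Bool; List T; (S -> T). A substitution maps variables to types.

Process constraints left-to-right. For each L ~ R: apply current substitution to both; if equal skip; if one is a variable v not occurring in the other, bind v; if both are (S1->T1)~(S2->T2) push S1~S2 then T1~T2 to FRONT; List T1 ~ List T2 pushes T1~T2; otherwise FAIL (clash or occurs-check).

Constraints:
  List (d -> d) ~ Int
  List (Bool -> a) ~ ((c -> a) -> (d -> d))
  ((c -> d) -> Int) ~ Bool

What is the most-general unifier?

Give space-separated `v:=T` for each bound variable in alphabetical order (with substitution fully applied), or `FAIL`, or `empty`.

Answer: FAIL

Derivation:
step 1: unify List (d -> d) ~ Int  [subst: {-} | 2 pending]
  clash: List (d -> d) vs Int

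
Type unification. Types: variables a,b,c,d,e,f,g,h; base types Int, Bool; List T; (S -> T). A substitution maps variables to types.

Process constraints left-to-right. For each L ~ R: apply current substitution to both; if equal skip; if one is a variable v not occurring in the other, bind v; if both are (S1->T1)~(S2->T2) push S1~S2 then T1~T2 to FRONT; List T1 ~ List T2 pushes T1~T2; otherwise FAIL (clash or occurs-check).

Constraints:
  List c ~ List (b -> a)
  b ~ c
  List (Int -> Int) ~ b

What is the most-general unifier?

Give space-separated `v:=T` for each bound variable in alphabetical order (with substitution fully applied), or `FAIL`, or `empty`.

Answer: FAIL

Derivation:
step 1: unify List c ~ List (b -> a)  [subst: {-} | 2 pending]
  -> decompose List: push c~(b -> a)
step 2: unify c ~ (b -> a)  [subst: {-} | 2 pending]
  bind c := (b -> a)
step 3: unify b ~ (b -> a)  [subst: {c:=(b -> a)} | 1 pending]
  occurs-check fail: b in (b -> a)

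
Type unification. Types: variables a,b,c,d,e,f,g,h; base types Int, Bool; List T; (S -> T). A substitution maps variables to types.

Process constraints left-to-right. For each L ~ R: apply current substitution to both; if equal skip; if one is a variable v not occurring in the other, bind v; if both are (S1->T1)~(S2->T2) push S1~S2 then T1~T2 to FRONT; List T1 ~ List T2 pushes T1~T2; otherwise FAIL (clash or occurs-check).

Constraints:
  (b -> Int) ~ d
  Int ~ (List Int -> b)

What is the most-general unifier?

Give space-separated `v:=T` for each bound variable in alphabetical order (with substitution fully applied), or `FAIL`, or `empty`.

step 1: unify (b -> Int) ~ d  [subst: {-} | 1 pending]
  bind d := (b -> Int)
step 2: unify Int ~ (List Int -> b)  [subst: {d:=(b -> Int)} | 0 pending]
  clash: Int vs (List Int -> b)

Answer: FAIL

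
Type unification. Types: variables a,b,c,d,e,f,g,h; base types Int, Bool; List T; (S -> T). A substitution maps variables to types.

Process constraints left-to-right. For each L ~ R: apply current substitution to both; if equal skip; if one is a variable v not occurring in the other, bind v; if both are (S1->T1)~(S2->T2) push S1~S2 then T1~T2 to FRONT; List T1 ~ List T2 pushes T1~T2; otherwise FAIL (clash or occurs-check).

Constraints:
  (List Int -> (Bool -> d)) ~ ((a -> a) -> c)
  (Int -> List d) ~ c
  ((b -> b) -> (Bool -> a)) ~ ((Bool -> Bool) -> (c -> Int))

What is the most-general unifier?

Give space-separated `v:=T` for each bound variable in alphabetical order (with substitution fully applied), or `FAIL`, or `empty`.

step 1: unify (List Int -> (Bool -> d)) ~ ((a -> a) -> c)  [subst: {-} | 2 pending]
  -> decompose arrow: push List Int~(a -> a), (Bool -> d)~c
step 2: unify List Int ~ (a -> a)  [subst: {-} | 3 pending]
  clash: List Int vs (a -> a)

Answer: FAIL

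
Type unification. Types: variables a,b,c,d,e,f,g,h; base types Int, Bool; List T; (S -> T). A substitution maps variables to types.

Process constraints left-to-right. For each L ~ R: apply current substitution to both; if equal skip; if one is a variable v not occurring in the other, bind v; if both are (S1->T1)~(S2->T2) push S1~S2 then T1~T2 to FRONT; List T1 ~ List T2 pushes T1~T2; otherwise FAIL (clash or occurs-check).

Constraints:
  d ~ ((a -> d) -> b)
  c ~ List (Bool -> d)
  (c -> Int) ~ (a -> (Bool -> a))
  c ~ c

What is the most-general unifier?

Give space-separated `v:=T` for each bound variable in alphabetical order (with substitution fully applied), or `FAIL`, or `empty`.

step 1: unify d ~ ((a -> d) -> b)  [subst: {-} | 3 pending]
  occurs-check fail: d in ((a -> d) -> b)

Answer: FAIL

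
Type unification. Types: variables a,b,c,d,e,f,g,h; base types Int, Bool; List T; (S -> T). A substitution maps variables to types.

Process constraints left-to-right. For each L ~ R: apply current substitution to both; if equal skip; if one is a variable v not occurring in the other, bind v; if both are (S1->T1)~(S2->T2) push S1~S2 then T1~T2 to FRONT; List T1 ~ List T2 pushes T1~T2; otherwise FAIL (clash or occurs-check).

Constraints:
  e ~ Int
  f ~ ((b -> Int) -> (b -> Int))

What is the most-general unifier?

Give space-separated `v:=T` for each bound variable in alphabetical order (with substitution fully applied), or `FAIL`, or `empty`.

Answer: e:=Int f:=((b -> Int) -> (b -> Int))

Derivation:
step 1: unify e ~ Int  [subst: {-} | 1 pending]
  bind e := Int
step 2: unify f ~ ((b -> Int) -> (b -> Int))  [subst: {e:=Int} | 0 pending]
  bind f := ((b -> Int) -> (b -> Int))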